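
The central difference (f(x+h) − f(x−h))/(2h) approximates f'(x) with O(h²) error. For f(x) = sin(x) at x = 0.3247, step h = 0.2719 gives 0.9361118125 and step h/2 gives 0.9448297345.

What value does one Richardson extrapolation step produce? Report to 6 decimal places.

0.947736

Order 2 gives 2^r = 4 and 2^r − 1 = 3.
A(h/2) − A(h) = 0.9448297345 − 0.9361118125 = 0.0087179220
Correction (A(h/2) − A(h))/(4 − 1) = 0.0087179220/3 = 0.0029059740
R = 0.9448297345 + 0.0029059740 = 0.9477357085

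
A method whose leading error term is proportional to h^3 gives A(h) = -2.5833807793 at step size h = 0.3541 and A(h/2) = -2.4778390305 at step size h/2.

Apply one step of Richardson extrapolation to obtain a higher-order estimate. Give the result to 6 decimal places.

-2.462762

Order 3 gives 2^r = 8 and 2^r − 1 = 7.
8×(-2.4778390305) = -19.8227122440; subtract (-2.5833807793) → -17.2393314647
Denominator 8 − 1 = 7.
(-17.2393314647) ÷ 7 = -2.4627616378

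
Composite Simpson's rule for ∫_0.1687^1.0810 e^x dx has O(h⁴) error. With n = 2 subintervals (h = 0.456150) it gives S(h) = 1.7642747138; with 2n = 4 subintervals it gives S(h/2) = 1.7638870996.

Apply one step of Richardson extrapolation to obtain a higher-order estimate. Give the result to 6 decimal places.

Order 4 gives 2^r = 16 and 2^r − 1 = 15.
Top: 16(1.7638870996) − (1.7642747138) = 26.4579188798
Divide by 2^4 − 1 = 15.
(16·1.7638870996 − 1.7642747138)/(16 − 1) = 1.7638612587
Gap between inputs: 3.876e-04; correction applied: −0.0000258409.

1.763861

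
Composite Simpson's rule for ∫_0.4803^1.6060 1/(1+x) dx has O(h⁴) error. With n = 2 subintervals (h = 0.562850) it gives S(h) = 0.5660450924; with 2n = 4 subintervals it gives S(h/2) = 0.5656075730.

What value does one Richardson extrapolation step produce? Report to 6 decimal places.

r = 4, so 2^r = 16.
Weighted: 9.0497211680 − 0.5660450924 = 8.4836760756
R = 8.4836760756/15 = 0.5655784050
Gap between inputs: 4.375e-04; correction applied: −0.0000291680.

0.565578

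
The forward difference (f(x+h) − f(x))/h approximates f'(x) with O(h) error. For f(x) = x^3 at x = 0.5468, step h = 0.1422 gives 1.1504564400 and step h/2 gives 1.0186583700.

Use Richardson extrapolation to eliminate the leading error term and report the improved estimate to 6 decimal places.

0.886860

r = 1: numerator weight 2, denominator 1.
Top: 2(1.0186583700) − (1.1504564400) = 0.8868603000
Divide by 2^1 − 1 = 1.
Result: 0.8868603000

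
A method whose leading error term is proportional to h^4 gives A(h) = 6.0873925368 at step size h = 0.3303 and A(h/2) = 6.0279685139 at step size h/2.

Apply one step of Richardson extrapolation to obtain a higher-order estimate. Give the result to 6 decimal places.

6.024007

r = 4, so 2^r = 16.
Weighted: 96.4474962224 − 6.0873925368 = 90.3601036856
R = 90.3601036856/15 = 6.0240069124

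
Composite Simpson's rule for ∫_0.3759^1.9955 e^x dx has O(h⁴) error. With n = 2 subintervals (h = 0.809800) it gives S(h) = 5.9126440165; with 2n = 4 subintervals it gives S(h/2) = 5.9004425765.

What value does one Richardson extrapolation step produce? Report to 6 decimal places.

With r = 4 the leading error scales as h^4, so the weight is 2^4 = 16.
16 × 5.9004425765 = 94.4070812240; subtract 5.9126440165 → 88.4944372075
Denominator 16 − 1 = 15.
Result: 5.8996291472

5.899629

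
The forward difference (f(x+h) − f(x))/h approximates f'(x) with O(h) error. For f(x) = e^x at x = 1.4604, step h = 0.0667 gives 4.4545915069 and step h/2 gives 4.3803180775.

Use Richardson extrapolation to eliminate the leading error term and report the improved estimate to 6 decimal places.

4.306045

With r = 1 the leading error scales as h^1, so the weight is 2^1 = 2.
2·4.3803180775 = 8.7606361550; 8.7606361550 − 4.4545915069 = 4.3060446481
Denominator 2 − 1 = 1.
Extrapolated: 4.3060446481 / 1 = 4.3060446481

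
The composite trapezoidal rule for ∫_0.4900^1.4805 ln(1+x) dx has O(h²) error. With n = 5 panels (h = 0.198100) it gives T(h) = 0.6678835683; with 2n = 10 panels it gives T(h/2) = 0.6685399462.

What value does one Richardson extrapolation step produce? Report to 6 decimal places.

0.668759

Leading term ∝ h^2; use weight 4 = 2^2.
Top: 4(0.6685399462) − (0.6678835683) = 2.0062762165
Divide by 2^2 − 1 = 3.
Extrapolated: 2.0062762165 / 3 = 0.6687587388
Correction |R − A(h/2)| = 2.188e-04; gap |A(h/2) − A(h)| = 6.564e-04.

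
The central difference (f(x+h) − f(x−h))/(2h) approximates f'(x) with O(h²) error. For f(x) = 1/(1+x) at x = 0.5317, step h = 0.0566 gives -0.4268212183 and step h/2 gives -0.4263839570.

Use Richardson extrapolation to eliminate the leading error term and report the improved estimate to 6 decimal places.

-0.426238

r = 2, so 2^r = 4.
Top: 4(-0.4263839570) − (-0.4268212183) = -1.2787146097
Denominator 4 − 1 = 3.
(-1.2787146097) ÷ 3 = -0.4262382032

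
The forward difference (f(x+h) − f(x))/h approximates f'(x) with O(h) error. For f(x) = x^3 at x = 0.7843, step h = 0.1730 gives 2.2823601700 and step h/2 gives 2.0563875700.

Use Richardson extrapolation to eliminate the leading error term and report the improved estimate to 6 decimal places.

The method has order 1: 2^1 = 2.
Numerator 2*A(h/2) − A(h) = 2*2.0563875700 − 2.2823601700 = 1.8304149700
Divide by 2^1 − 1 = 1.
Result: 1.8304149700
Shift from A(h/2): −0.2259726000.

1.830415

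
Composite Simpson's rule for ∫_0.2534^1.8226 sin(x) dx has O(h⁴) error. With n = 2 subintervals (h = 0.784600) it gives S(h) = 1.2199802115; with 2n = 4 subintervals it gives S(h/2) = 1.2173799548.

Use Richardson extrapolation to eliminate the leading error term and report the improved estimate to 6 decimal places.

1.217207

The method has order 4: 2^4 = 16.
16·1.2173799548 − 1.2199802115 = 18.2580990653
Denominator 16 − 1 = 15.
So the Richardson estimate is 1.2172066044.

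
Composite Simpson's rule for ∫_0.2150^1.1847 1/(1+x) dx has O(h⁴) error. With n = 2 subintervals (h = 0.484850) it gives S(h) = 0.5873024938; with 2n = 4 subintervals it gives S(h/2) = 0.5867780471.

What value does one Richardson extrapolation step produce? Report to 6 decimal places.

The method has order 4: 2^4 = 16.
A(h/2) − A(h) = 0.5867780471 − 0.5873024938 = -0.0005244467
Divide by 2^4 − 1 = 15: (-0.0005244467)/15 = -0.0000349631
R = 0.5867780471 − 0.0000349631 = 0.5867430840

0.586743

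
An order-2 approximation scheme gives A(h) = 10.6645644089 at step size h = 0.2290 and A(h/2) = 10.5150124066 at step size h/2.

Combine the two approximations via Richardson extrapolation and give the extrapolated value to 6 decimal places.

10.465162

Error is O(h^2); halving h shrinks it by 2^2 = 4.
Top: 4(10.5150124066) − (10.6645644089) = 31.3954852175
Denominator 4 − 1 = 3.
(4×10.5150124066 − 10.6645644089)/(4 − 1) = 10.4651617392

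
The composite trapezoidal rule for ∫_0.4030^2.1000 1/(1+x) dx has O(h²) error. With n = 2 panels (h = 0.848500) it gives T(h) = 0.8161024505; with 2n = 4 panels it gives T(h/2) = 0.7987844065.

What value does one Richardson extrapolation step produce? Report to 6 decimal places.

0.793012

r = 2: numerator weight 4, denominator 3.
Numerator 4×A(h/2) − A(h) = 4×0.7987844065 − 0.8161024505 = 2.3790351755
(4×0.7987844065 − 0.8161024505)/(4 − 1) = 0.7930117252
Shift from A(h/2): −0.0057726813.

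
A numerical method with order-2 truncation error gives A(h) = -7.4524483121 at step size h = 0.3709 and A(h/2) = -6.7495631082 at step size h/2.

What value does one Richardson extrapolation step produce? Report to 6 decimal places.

Method order is 2; weight 2^2 = 4.
Top: 4(-6.7495631082) − (-7.4524483121) = -19.5458041207
Extrapolated: (-19.5458041207) / 3 = -6.5152680402

-6.515268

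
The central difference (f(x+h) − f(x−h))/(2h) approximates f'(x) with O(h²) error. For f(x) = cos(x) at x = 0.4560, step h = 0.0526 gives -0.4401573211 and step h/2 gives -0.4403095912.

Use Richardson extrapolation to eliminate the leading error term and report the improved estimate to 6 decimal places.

Method order is 2; weight 2^2 = 4.
4·(-0.4403095912) − (-0.4401573211) = -1.3210810437
Divide by 2^2 − 1 = 3.
So the Richardson estimate is -0.4403603479.
Correction |R − A(h/2)| = 5.076e-05; gap |A(h/2) − A(h)| = 1.523e-04.

-0.440360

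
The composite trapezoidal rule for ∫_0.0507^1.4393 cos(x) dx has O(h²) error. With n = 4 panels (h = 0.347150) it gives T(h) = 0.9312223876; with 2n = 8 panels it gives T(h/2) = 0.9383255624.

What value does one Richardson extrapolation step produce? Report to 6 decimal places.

0.940693

Order 2 gives 2^r = 4 and 2^r − 1 = 3.
Numerator 4·A(h/2) − A(h) = 4·0.9383255624 − 0.9312223876 = 2.8220798620
Denominator 4 − 1 = 3.
R = 2.8220798620/3 = 0.9406932873
Correction |R − A(h/2)| = 2.368e-03; gap |A(h/2) − A(h)| = 7.103e-03.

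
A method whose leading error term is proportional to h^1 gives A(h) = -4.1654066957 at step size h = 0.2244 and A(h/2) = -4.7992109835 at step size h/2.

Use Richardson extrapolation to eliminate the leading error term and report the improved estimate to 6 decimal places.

-5.433015

Leading term ∝ h^1; use weight 2 = 2^1.
A(h/2) − A(h) = -4.7992109835 − (-4.1654066957) = -0.6338042878
Correction (A(h/2) − A(h))/(2 − 1) = (-0.6338042878)/1 = -0.6338042878
R = A(h/2) + (A(h/2) − A(h))/1 = -4.7992109835 − 0.6338042878 = -5.4330152713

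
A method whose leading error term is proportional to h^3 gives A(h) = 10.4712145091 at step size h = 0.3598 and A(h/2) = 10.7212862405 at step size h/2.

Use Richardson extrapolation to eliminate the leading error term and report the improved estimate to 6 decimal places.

r = 3: numerator weight 8, denominator 7.
A(h/2) − A(h) = 10.7212862405 − 10.4712145091 = 0.2500717314
Divide by 2^3 − 1 = 7: 0.2500717314/7 = 0.0357245331
R = 10.7212862405 + 0.0357245331 = 10.7570107736
Shift from A(h/2): +0.0357245331.

10.757011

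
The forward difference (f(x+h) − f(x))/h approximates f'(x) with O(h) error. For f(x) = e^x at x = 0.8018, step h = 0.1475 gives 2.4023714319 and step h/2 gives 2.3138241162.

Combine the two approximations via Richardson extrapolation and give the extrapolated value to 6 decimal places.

2.225277

Method order is 1; weight 2^1 = 2.
2^1×A(h/2) = 4.6276482324; minus A(h) gives 2.2252768005.
2.2252768005 ÷ 1 = 2.2252768005
Gap between inputs: 8.855e-02; correction applied: −0.0885473157.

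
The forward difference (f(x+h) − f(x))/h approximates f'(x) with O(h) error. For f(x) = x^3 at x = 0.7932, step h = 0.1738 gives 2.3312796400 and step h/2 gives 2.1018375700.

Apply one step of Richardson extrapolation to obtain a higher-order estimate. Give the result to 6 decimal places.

1.872395

Order 1 gives 2^r = 2 and 2^r − 1 = 1.
2·2.1018375700 = 4.2036751400; 4.2036751400 − 2.3312796400 = 1.8723955000
R = 1.8723955000/1 = 1.8723955000
Gap between inputs: 2.294e-01; correction applied: −0.2294420700.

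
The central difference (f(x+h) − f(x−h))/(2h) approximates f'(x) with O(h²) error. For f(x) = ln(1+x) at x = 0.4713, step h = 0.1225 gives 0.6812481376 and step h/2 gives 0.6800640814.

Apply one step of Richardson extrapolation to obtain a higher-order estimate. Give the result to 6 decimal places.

Leading term ∝ h^2; use weight 4 = 2^2.
Weighted: 2.7202563256 − 0.6812481376 = 2.0390081880
R = 2.0390081880/3 = 0.6796693960

0.679669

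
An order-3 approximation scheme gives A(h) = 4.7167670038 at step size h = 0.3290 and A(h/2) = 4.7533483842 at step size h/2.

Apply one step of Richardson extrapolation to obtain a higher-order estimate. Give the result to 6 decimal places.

4.758574

The method has order 3: 2^3 = 8.
Numerator 8·A(h/2) − A(h) = 8·4.7533483842 − 4.7167670038 = 33.3100200698
Divide by 2^3 − 1 = 7.
So the Richardson estimate is 4.7585742957.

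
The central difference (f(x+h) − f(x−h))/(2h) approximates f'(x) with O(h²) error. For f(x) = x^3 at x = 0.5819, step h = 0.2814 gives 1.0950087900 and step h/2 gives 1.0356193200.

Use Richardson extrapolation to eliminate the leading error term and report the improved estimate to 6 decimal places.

1.015823

r = 2, so 2^r = 4.
Difference of the inputs: 1.0356193200 − 1.0950087900 = -0.0593894700
Correction (A(h/2) − A(h))/(4 − 1) = (-0.0593894700)/3 = -0.0197964900
R = 1.0356193200 − 0.0197964900 = 1.0158228300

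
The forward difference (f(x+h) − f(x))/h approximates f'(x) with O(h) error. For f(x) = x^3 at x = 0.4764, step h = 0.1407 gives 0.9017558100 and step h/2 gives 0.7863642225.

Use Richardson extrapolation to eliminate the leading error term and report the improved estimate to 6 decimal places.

0.670973

r = 1, so 2^r = 2.
Numerator 2×A(h/2) − A(h) = 2×0.7863642225 − 0.9017558100 = 0.6709726350
Denominator 2 − 1 = 1.
R = 0.6709726350/1 = 0.6709726350
Gap between inputs: 1.154e-01; correction applied: −0.1153915875.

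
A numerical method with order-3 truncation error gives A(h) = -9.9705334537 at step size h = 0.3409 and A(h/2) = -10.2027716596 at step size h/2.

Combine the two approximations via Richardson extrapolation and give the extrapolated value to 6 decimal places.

r = 3, so 2^r = 8.
Top: 8(-10.2027716596) − (-9.9705334537) = -71.6516398231
Extrapolated: (-71.6516398231) / 7 = -10.2359485462
Shift from A(h/2): −0.0331768866.

-10.235949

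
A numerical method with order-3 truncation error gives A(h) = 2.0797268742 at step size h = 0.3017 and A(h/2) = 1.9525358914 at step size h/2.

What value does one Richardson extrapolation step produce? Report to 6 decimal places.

Order 3 gives 2^r = 8 and 2^r − 1 = 7.
8*1.9525358914 = 15.6202871312; 15.6202871312 − 2.0797268742 = 13.5405602570
R = 13.5405602570/7 = 1.9343657510

1.934366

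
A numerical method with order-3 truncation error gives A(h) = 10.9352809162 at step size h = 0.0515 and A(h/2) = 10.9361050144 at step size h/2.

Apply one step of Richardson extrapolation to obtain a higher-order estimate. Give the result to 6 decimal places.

Order 3 gives 2^r = 8 and 2^r − 1 = 7.
8*10.9361050144 − 10.9352809162 = 76.5535591990
R = 76.5535591990/7 = 10.9362227427

10.936223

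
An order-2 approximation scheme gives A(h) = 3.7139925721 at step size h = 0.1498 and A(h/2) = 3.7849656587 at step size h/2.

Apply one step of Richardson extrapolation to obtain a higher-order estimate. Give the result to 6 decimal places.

Order 2 gives 2^r = 4 and 2^r − 1 = 3.
Top: 4(3.7849656587) − (3.7139925721) = 11.4258700627
Divide by 2^2 − 1 = 3.
So the Richardson estimate is 3.8086233542.

3.808623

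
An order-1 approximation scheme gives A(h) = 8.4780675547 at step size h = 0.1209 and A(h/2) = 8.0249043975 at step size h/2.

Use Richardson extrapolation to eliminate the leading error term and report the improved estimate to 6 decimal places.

r = 1, so 2^r = 2.
Difference of the inputs: 8.0249043975 − 8.4780675547 = -0.4531631572
Correction (A(h/2) − A(h))/(2 − 1) = (-0.4531631572)/1 = -0.4531631572
R = 8.0249043975 − 0.4531631572 = 7.5717412403
Correction |R − A(h/2)| = 4.532e-01; gap |A(h/2) − A(h)| = 4.532e-01.

7.571741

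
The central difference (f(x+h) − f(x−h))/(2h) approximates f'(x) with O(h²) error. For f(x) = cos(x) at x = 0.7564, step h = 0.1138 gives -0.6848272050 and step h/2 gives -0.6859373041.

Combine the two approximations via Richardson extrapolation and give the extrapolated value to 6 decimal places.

With r = 2 the leading error scales as h^2, so the weight is 2^2 = 4.
Weighted: (-2.7437492164) − (-0.6848272050) = -2.0589220114
R = (-2.0589220114)/3 = -0.6863073371
Correction |R − A(h/2)| = 3.700e-04; gap |A(h/2) − A(h)| = 1.110e-03.

-0.686307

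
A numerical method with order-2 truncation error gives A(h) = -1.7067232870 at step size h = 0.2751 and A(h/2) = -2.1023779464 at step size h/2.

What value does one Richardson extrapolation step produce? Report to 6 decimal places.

r = 2: numerator weight 4, denominator 3.
4×(-2.1023779464) = -8.4095117856; (-8.4095117856) − (-1.7067232870) = -6.7027884986
Divide by 2^2 − 1 = 3.
(-6.7027884986) ÷ 3 = -2.2342628329
Correction |R − A(h/2)| = 1.319e-01; gap |A(h/2) − A(h)| = 3.957e-01.

-2.234263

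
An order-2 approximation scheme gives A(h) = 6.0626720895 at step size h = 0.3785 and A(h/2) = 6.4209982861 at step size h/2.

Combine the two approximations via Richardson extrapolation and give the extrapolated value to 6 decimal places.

6.540440

Error is O(h^2); halving h shrinks it by 2^2 = 4.
2^2*A(h/2) = 25.6839931444; minus A(h) gives 19.6213210549.
19.6213210549 ÷ 3 = 6.5404403516
Correction |R − A(h/2)| = 1.194e-01; gap |A(h/2) − A(h)| = 3.583e-01.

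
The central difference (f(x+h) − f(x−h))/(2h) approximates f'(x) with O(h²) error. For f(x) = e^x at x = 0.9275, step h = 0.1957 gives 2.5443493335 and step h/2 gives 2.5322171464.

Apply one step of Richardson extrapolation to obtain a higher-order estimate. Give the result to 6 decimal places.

2.528173

r = 2, so 2^r = 4.
4·2.5322171464 = 10.1288685856; subtract 2.5443493335 → 7.5845192521
Divide by 2^2 − 1 = 3.
R = 7.5845192521/3 = 2.5281730840
Correction |R − A(h/2)| = 4.044e-03; gap |A(h/2) − A(h)| = 1.213e-02.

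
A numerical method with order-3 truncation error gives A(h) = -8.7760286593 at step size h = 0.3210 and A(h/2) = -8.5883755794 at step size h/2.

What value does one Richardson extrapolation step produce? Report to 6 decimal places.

With r = 3 the leading error scales as h^3, so the weight is 2^3 = 8.
8×(-8.5883755794) − (-8.7760286593) = -59.9309759759
Denominator 8 − 1 = 7.
(-59.9309759759) ÷ 7 = -8.5615679966
Correction |R − A(h/2)| = 2.681e-02; gap |A(h/2) − A(h)| = 1.877e-01.

-8.561568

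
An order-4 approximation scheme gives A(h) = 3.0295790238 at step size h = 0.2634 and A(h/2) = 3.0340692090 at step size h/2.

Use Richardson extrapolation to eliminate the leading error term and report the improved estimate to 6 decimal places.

r = 4: numerator weight 16, denominator 15.
Difference of the inputs: 3.0340692090 − 3.0295790238 = 0.0044901852
Divide by 2^4 − 1 = 15: 0.0044901852/15 = 0.0002993457
R = A(h/2) + (A(h/2) − A(h))/15 = 3.0340692090 + 0.0002993457 = 3.0343685547
Correction |R − A(h/2)| = 2.993e-04; gap |A(h/2) − A(h)| = 4.490e-03.

3.034369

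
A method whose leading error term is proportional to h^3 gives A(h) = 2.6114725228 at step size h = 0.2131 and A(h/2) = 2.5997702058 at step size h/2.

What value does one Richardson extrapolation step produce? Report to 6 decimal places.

2.598098

r = 3, so 2^r = 8.
Top: 8(2.5997702058) − (2.6114725228) = 18.1866891236
R = 18.1866891236/7 = 2.5980984462
Correction |R − A(h/2)| = 1.672e-03; gap |A(h/2) − A(h)| = 1.170e-02.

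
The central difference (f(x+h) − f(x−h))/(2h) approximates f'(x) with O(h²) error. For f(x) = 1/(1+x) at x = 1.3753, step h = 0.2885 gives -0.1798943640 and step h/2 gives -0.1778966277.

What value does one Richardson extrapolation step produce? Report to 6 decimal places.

-0.177231

Order 2 gives 2^r = 4 and 2^r − 1 = 3.
Numerator 4*A(h/2) − A(h) = 4*(-0.1778966277) − (-0.1798943640) = -0.5316921468
Divide by 2^2 − 1 = 3.
Extrapolated: (-0.5316921468) / 3 = -0.1772307156
Gap between inputs: 1.998e-03; correction applied: +0.0006659121.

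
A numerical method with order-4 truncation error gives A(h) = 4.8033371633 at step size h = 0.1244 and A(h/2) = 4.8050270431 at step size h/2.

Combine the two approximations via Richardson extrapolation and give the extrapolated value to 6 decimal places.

Method order is 4; weight 2^4 = 16.
16·4.8050270431 = 76.8804326896; 76.8804326896 − 4.8033371633 = 72.0770955263
Divide by 2^4 − 1 = 15.
Extrapolated: 72.0770955263 / 15 = 4.8051397018
Shift from A(h/2): +0.0001126587.

4.805140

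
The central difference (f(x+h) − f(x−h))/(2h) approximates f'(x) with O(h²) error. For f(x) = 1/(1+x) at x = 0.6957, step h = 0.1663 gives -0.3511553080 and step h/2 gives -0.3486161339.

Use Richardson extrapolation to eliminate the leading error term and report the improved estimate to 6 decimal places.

The method has order 2: 2^2 = 4.
4 × (-0.3486161339) = -1.3944645356; subtract (-0.3511553080) → -1.0433092276
Extrapolated: (-1.0433092276) / 3 = -0.3477697425
Gap between inputs: 2.539e-03; correction applied: +0.0008463914.

-0.347770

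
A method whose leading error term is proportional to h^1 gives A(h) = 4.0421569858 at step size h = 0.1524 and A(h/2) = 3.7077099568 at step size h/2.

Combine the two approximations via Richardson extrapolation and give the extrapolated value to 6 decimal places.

3.373263

r = 1, so 2^r = 2.
Difference of the inputs: 3.7077099568 − 4.0421569858 = -0.3344470290
Divide by 2^1 − 1 = 1: (-0.3344470290)/1 = -0.3344470290
R = A(h/2) + (A(h/2) − A(h))/1 = 3.7077099568 − 0.3344470290 = 3.3732629278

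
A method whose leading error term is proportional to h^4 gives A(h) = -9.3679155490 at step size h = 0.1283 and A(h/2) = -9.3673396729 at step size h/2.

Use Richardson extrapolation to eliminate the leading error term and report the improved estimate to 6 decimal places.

-9.367301

With r = 4 the leading error scales as h^4, so the weight is 2^4 = 16.
2^4 × A(h/2) = -149.8774347664; minus A(h) gives -140.5095192174.
(16 × (-9.3673396729) − (-9.3679155490))/(16 − 1) = -9.3673012812
Correction |R − A(h/2)| = 3.839e-05; gap |A(h/2) − A(h)| = 5.759e-04.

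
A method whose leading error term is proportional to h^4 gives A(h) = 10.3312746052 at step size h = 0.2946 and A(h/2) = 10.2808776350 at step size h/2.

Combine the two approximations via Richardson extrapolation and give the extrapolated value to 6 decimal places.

With r = 4 the leading error scales as h^4, so the weight is 2^4 = 16.
16·10.2808776350 − 10.3312746052 = 154.1627675548
Denominator 16 − 1 = 15.
Result: 10.2775178370
Shift from A(h/2): −0.0033597980.

10.277518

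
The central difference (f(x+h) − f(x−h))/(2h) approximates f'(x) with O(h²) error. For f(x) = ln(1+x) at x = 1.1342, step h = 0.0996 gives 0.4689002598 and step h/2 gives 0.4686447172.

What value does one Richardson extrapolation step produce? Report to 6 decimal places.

r = 2: numerator weight 4, denominator 3.
A(h/2) − A(h) = 0.4686447172 − 0.4689002598 = -0.0002555426
Divide by 2^2 − 1 = 3: (-0.0002555426)/3 = -0.0000851809
R = 0.4686447172 − 0.0000851809 = 0.4685595363

0.468560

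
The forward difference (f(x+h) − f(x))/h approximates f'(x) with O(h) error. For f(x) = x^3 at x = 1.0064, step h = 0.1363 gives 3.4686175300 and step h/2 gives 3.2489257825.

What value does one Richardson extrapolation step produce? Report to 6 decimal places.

Method order is 1; weight 2^1 = 2.
2×3.2489257825 = 6.4978515650; 6.4978515650 − 3.4686175300 = 3.0292340350
Divide by 2^1 − 1 = 1.
(2×3.2489257825 − 3.4686175300)/(2 − 1) = 3.0292340350

3.029234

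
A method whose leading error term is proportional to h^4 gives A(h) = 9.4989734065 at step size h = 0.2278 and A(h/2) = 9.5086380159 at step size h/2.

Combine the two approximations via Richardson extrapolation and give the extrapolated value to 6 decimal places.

9.509282

With r = 4 the leading error scales as h^4, so the weight is 2^4 = 16.
16 × 9.5086380159 = 152.1382082544; 152.1382082544 − 9.4989734065 = 142.6392348479
Denominator 16 − 1 = 15.
R = 142.6392348479/15 = 9.5092823232
Correction |R − A(h/2)| = 6.443e-04; gap |A(h/2) − A(h)| = 9.665e-03.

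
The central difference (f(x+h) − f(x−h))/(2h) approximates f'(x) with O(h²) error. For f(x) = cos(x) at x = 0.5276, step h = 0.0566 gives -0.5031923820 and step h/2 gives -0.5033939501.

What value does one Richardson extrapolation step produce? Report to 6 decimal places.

-0.503461

r = 2: numerator weight 4, denominator 3.
4×(-0.5033939501) = -2.0135758004; (-2.0135758004) − (-0.5031923820) = -1.5103834184
R = (-1.5103834184)/3 = -0.5034611395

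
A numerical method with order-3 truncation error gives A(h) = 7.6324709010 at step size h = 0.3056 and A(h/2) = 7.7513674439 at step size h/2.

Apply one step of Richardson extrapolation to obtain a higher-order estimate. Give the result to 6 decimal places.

7.768353

r = 3, so 2^r = 8.
Weighted: 62.0109395512 − 7.6324709010 = 54.3784686502
(8 × 7.7513674439 − 7.6324709010)/(8 − 1) = 7.7683526643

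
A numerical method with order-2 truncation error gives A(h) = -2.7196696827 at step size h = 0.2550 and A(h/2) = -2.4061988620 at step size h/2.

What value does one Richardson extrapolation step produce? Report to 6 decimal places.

Error is O(h^2); halving h shrinks it by 2^2 = 4.
Numerator 4 × A(h/2) − A(h) = 4 × (-2.4061988620) − (-2.7196696827) = -6.9051257653
Divide by 2^2 − 1 = 3.
(4 × (-2.4061988620) − (-2.7196696827))/(4 − 1) = -2.3017085884

-2.301709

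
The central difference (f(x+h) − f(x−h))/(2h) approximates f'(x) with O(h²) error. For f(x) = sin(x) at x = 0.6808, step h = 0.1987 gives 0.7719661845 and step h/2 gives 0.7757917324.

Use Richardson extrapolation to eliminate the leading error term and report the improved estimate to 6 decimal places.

0.777067

r = 2, so 2^r = 4.
Numerator 4 × A(h/2) − A(h) = 4 × 0.7757917324 − 0.7719661845 = 2.3312007451
Denominator 4 − 1 = 3.
So the Richardson estimate is 0.7770669150.
Gap between inputs: 3.826e-03; correction applied: +0.0012751826.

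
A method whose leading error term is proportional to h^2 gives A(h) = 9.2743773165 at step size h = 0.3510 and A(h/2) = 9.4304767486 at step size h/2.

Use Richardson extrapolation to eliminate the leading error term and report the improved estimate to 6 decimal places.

r = 2, so 2^r = 4.
Weighted: 37.7219069944 − 9.2743773165 = 28.4475296779
Extrapolated: 28.4475296779 / 3 = 9.4825098926

9.482510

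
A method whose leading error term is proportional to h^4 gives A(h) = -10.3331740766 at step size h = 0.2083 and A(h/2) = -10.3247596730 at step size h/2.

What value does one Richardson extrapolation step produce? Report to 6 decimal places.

-10.324199

Leading term ∝ h^4; use weight 16 = 2^4.
Numerator 16×A(h/2) − A(h) = 16×(-10.3247596730) − (-10.3331740766) = -154.8629806914
(-154.8629806914) ÷ 15 = -10.3241987128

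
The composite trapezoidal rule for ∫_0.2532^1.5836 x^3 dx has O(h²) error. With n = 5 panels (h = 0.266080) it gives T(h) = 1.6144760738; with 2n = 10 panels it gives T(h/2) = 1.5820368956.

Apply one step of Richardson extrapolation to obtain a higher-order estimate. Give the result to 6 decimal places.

1.571224

Error is O(h^2); halving h shrinks it by 2^2 = 4.
Difference of the inputs: 1.5820368956 − 1.6144760738 = -0.0324391782
Correction (A(h/2) − A(h))/(4 − 1) = (-0.0324391782)/3 = -0.0108130594
R = A(h/2) + (A(h/2) − A(h))/3 = 1.5820368956 − 0.0108130594 = 1.5712238362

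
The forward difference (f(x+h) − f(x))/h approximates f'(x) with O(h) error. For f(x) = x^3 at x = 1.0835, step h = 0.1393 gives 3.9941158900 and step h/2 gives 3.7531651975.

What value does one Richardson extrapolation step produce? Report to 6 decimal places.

Error is O(h^1); halving h shrinks it by 2^1 = 2.
Top: 2(3.7531651975) − (3.9941158900) = 3.5122145050
(2*3.7531651975 − 3.9941158900)/(2 − 1) = 3.5122145050

3.512215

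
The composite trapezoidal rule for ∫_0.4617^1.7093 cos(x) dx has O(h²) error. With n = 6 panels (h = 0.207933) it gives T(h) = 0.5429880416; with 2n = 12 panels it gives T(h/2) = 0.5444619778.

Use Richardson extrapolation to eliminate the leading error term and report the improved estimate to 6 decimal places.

Order 2 gives 2^r = 4 and 2^r − 1 = 3.
Weighted: 2.1778479112 − 0.5429880416 = 1.6348598696
Denominator 4 − 1 = 3.
So the Richardson estimate is 0.5449532899.

0.544953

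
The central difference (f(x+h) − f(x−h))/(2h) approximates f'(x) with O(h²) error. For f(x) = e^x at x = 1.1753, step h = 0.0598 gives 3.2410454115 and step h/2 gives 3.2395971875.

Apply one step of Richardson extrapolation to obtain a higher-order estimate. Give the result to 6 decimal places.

Leading term ∝ h^2; use weight 4 = 2^2.
Weighted: 12.9583887500 − 3.2410454115 = 9.7173433385
R = 9.7173433385/3 = 3.2391144462
Shift from A(h/2): −0.0004827413.

3.239114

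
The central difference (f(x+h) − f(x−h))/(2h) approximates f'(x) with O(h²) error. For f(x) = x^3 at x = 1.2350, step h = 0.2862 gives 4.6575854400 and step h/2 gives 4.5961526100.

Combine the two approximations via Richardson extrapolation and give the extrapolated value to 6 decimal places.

Error is O(h^2); halving h shrinks it by 2^2 = 4.
4 × 4.5961526100 − 4.6575854400 = 13.7270250000
Denominator 4 − 1 = 3.
So the Richardson estimate is 4.5756750000.
Correction |R − A(h/2)| = 2.048e-02; gap |A(h/2) − A(h)| = 6.143e-02.

4.575675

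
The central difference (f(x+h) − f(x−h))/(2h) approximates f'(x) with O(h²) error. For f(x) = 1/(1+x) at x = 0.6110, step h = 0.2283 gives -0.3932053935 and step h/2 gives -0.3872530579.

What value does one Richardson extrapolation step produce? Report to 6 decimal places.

Error is O(h^2); halving h shrinks it by 2^2 = 4.
4 × (-0.3872530579) − (-0.3932053935) = -1.1558068381
Denominator 4 − 1 = 3.
So the Richardson estimate is -0.3852689460.

-0.385269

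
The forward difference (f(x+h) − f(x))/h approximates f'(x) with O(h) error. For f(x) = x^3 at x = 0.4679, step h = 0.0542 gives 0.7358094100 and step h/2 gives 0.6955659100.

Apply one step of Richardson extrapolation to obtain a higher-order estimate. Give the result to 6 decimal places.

r = 1: numerator weight 2, denominator 1.
Weighted: 1.3911318200 − 0.7358094100 = 0.6553224100
(2 × 0.6955659100 − 0.7358094100)/(2 − 1) = 0.6553224100
Gap between inputs: 4.024e-02; correction applied: −0.0402435000.

0.655322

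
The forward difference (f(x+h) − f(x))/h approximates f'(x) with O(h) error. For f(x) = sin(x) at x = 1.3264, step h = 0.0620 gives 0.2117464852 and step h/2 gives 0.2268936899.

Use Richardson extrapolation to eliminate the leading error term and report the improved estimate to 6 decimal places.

Order 1 gives 2^r = 2 and 2^r − 1 = 1.
2^1*A(h/2) = 0.4537873798; minus A(h) gives 0.2420408946.
Denominator 2 − 1 = 1.
Result: 0.2420408946

0.242041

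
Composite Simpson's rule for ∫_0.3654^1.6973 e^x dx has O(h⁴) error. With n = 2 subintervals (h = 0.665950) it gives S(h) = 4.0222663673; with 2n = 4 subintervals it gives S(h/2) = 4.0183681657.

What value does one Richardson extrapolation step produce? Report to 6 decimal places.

4.018108

r = 4: numerator weight 16, denominator 15.
Numerator 16 × A(h/2) − A(h) = 16 × 4.0183681657 − 4.0222663673 = 60.2716242839
Divide by 2^4 − 1 = 15.
Extrapolated: 60.2716242839 / 15 = 4.0181082856
Gap between inputs: 3.898e-03; correction applied: −0.0002598801.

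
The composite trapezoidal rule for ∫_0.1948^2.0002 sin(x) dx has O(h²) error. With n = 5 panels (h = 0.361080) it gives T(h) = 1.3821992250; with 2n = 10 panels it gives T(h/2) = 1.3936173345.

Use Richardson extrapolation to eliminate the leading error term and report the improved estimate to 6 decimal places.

r = 2, so 2^r = 4.
4 × 1.3936173345 = 5.5744693380; 5.5744693380 − 1.3821992250 = 4.1922701130
Extrapolated: 4.1922701130 / 3 = 1.3974233710

1.397423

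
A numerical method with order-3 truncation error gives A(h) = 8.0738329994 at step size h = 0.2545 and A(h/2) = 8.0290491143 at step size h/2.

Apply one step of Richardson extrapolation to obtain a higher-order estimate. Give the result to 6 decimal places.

Order 3 gives 2^r = 8 and 2^r − 1 = 7.
8*8.0290491143 = 64.2323929144; 64.2323929144 − 8.0738329994 = 56.1585599150
R = 56.1585599150/7 = 8.0226514164
Correction |R − A(h/2)| = 6.398e-03; gap |A(h/2) − A(h)| = 4.478e-02.

8.022651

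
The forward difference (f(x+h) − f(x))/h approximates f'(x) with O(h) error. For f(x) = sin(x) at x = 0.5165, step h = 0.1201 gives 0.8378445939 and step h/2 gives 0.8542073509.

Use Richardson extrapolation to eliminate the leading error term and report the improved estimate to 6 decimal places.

0.870570

Order 1 gives 2^r = 2 and 2^r − 1 = 1.
Numerator 2*A(h/2) − A(h) = 2*0.8542073509 − 0.8378445939 = 0.8705701079
(2*0.8542073509 − 0.8378445939)/(2 − 1) = 0.8705701079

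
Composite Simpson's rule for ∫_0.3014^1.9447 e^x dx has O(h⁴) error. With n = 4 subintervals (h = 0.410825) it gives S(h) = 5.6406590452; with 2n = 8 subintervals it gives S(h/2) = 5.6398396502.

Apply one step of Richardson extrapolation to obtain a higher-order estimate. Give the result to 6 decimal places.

5.639785

Leading term ∝ h^4; use weight 16 = 2^4.
16·5.6398396502 = 90.2374344032; 90.2374344032 − 5.6406590452 = 84.5967753580
Divide by 2^4 − 1 = 15.
Result: 5.6397850239
Shift from A(h/2): −0.0000546263.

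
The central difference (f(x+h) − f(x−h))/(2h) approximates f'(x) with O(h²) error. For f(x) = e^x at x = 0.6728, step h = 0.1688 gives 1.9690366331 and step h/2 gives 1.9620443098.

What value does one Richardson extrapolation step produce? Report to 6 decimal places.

r = 2: numerator weight 4, denominator 3.
A(h/2) − A(h) = 1.9620443098 − 1.9690366331 = -0.0069923233
Divide by 2^2 − 1 = 3: (-0.0069923233)/3 = -0.0023307744
R = 1.9620443098 − 0.0023307744 = 1.9597135354
Shift from A(h/2): −0.0023307744.

1.959714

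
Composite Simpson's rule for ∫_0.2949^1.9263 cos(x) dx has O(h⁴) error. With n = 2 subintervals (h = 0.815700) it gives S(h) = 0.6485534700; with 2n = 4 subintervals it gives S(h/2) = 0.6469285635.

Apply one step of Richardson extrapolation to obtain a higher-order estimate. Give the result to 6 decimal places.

0.646820

Order 4 gives 2^r = 16 and 2^r − 1 = 15.
Top: 16(0.6469285635) − (0.6485534700) = 9.7023035460
9.7023035460 ÷ 15 = 0.6468202364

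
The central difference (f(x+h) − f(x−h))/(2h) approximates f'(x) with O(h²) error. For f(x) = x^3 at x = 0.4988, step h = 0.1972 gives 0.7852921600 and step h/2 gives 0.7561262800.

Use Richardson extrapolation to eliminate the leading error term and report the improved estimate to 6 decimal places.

0.746404

Order 2 gives 2^r = 4 and 2^r − 1 = 3.
Difference of the inputs: 0.7561262800 − 0.7852921600 = -0.0291658800
Divide by 2^2 − 1 = 3: (-0.0291658800)/3 = -0.0097219600
R = 0.7561262800 − 0.0097219600 = 0.7464043200
Correction |R − A(h/2)| = 9.722e-03; gap |A(h/2) − A(h)| = 2.917e-02.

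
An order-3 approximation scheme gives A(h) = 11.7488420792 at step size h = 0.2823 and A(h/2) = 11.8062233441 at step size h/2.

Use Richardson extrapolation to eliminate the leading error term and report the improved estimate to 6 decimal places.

r = 3, so 2^r = 8.
8 × 11.8062233441 = 94.4497867528; subtract 11.7488420792 → 82.7009446736
Divide by 2^3 − 1 = 7.
(8 × 11.8062233441 − 11.7488420792)/(8 − 1) = 11.8144206677

11.814421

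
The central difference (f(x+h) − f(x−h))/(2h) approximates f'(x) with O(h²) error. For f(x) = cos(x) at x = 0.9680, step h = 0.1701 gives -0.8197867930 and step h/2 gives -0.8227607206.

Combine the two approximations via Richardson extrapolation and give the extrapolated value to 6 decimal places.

Order 2 gives 2^r = 4 and 2^r − 1 = 3.
4*(-0.8227607206) = -3.2910428824; (-3.2910428824) − (-0.8197867930) = -2.4712560894
R = (-2.4712560894)/3 = -0.8237520298
Correction |R − A(h/2)| = 9.913e-04; gap |A(h/2) − A(h)| = 2.974e-03.

-0.823752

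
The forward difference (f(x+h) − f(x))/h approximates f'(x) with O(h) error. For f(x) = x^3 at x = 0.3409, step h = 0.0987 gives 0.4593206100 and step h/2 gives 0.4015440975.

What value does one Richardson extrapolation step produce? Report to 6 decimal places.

Error is O(h^1); halving h shrinks it by 2^1 = 2.
Numerator 2*A(h/2) − A(h) = 2*0.4015440975 − 0.4593206100 = 0.3437675850
Divide by 2^1 − 1 = 1.
Result: 0.3437675850
Correction |R − A(h/2)| = 5.778e-02; gap |A(h/2) − A(h)| = 5.778e-02.

0.343768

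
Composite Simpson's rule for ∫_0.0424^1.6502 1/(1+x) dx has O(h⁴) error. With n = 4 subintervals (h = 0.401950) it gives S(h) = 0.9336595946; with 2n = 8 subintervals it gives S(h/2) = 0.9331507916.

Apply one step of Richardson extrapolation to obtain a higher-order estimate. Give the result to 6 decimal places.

0.933117

Order 4 gives 2^r = 16 and 2^r − 1 = 15.
Numerator 16×A(h/2) − A(h) = 16×0.9331507916 − 0.9336595946 = 13.9967530710
Denominator 16 − 1 = 15.
So the Richardson estimate is 0.9331168714.
Shift from A(h/2): −0.0000339202.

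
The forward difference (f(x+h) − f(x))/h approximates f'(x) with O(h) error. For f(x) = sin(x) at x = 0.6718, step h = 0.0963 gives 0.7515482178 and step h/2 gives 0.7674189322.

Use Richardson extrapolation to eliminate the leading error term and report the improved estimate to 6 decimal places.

0.783290

r = 1, so 2^r = 2.
2·0.7674189322 − 0.7515482178 = 0.7832896466
Divide by 2^1 − 1 = 1.
Extrapolated: 0.7832896466 / 1 = 0.7832896466
Gap between inputs: 1.587e-02; correction applied: +0.0158707144.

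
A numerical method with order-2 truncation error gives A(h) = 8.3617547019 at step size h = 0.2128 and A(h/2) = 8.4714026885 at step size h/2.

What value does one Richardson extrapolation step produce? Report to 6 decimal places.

8.507952

With r = 2 the leading error scales as h^2, so the weight is 2^2 = 4.
4·8.4714026885 − 8.3617547019 = 25.5238560521
R = 25.5238560521/3 = 8.5079520174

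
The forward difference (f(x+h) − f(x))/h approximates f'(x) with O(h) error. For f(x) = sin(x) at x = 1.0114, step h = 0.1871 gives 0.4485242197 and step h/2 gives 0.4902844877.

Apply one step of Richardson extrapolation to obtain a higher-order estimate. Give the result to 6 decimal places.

0.532045

r = 1, so 2^r = 2.
2×0.4902844877 − 0.4485242197 = 0.5320447557
0.5320447557 ÷ 1 = 0.5320447557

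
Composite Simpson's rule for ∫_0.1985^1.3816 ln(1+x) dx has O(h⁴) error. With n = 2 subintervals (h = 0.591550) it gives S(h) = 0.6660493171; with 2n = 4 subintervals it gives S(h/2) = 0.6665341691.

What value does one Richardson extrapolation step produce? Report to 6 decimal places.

Leading term ∝ h^4; use weight 16 = 2^4.
Difference of the inputs: 0.6665341691 − 0.6660493171 = 0.0004848520
Correction (A(h/2) − A(h))/(16 − 1) = 0.0004848520/15 = 0.0000323235
R = 0.6665341691 + 0.0000323235 = 0.6665664926
Gap between inputs: 4.849e-04; correction applied: +0.0000323235.

0.666566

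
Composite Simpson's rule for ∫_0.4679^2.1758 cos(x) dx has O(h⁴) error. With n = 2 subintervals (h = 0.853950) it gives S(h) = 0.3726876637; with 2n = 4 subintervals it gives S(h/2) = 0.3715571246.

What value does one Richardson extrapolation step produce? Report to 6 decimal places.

0.371482

With r = 4 the leading error scales as h^4, so the weight is 2^4 = 16.
16·0.3715571246 = 5.9449139936; subtract 0.3726876637 → 5.5722263299
Denominator 16 − 1 = 15.
Result: 0.3714817553
Shift from A(h/2): −0.0000753693.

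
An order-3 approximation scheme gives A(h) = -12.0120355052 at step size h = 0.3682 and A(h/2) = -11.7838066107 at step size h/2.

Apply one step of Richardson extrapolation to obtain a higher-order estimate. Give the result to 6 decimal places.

r = 3: numerator weight 8, denominator 7.
2^3*A(h/2) = -94.2704528856; minus A(h) gives -82.2584173804.
(-82.2584173804) ÷ 7 = -11.7512024829
Shift from A(h/2): +0.0326041278.

-11.751202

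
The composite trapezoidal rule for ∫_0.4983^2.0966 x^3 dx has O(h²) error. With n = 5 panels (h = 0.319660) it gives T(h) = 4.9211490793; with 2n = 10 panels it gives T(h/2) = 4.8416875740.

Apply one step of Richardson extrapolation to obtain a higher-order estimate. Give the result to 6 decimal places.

Order 2 gives 2^r = 4 and 2^r − 1 = 3.
4×4.8416875740 = 19.3667502960; subtract 4.9211490793 → 14.4456012167
R = 14.4456012167/3 = 4.8152004056
Shift from A(h/2): −0.0264871684.

4.815200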